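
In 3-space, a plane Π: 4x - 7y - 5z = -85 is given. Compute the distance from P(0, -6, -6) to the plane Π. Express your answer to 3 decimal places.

n·P − d = (4)·(0) + (-7)·(-6) + (-5)·(-6) − (-85) = 157; |n| = √90.
Distance = |157| / √90 = 157/√90 ≈ 16.549.

16.549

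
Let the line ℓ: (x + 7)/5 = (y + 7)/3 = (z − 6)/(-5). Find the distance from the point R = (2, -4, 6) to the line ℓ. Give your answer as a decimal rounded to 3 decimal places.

ℓ has direction (5, 3, -5) through (-7, -7, 6).
Taking (-7, -7, 6) on ℓ with direction v = (5, 3, -5): w = R − (-7, -7, 6) = (9, 3, 0), and w × v = (-15, 45, 12).
Distance = |w × v| / |v| = √2394 / √59 ≈ 6.370.

6.370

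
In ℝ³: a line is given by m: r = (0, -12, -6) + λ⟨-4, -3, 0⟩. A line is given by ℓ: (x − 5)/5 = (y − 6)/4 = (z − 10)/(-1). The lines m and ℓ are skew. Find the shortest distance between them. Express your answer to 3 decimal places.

14.316

ℓ has direction (5, 4, -1) through (5, 6, 10).
Common perpendicular direction n = (-4, -3, 0) × (5, 4, -1) = (3, -4, -1).
With w = (5, 6, 10) − (0, -12, -6) = (5, 18, 16), w · n = -73.
Distance = |w · n| / |n| = |-73| / √26 ≈ 14.316.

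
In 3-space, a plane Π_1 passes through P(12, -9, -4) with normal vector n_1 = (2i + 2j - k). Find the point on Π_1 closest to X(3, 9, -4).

Π_1: n_1·r = n_1·P gives 2x + 2y - z = 10.
Foot = X − λn with λ = (n·X − d)/|n|² = (28 − 10)/9 = 2.
Foot = (3, 9, -4) − 2·(2, 2, -1) = (-1, 5, -2).

(-1, 5, -2)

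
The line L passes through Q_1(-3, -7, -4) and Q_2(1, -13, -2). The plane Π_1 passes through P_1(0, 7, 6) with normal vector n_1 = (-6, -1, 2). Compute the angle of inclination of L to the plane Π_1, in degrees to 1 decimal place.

A direction vector for L is Q_2 − Q_1 = (4, -6, 2).
Π_1: n_1·r = n_1·P_1 gives -6x - y + 2z = 5.
sin θ = |n·v| / (|n||v|) = |-14| / (√41 · √56) = 0.29217.
θ ≈ 17.0°.

17.0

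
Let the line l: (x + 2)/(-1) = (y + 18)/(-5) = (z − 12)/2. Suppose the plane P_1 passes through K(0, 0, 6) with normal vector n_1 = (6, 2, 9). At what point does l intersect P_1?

(1, -3, 6)

l has direction (-1, -5, 2) through (-2, -18, 12).
P_1: n_1·r = n_1·K gives 6x + 2y + 9z = 54.
Substitute r = (-2, -18, 12) + t(-1, -5, 2) into the plane: 60 + 2t = 54, so t = -3.
Intersection: (-2, -18, 12) + (-3)·(-1, -5, 2) = (1, -3, 6).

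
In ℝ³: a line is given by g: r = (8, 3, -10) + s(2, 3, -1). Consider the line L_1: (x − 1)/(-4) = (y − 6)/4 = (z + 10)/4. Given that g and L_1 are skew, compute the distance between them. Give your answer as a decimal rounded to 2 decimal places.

4.78

L_1 has direction (-4, 4, 4) through (1, 6, -10).
Common perpendicular direction n = (2, 3, -1) × (-4, 4, 4) = (16, -4, 20).
With w = (1, 6, -10) − (8, 3, -10) = (-7, 3, 0), w · n = -124.
Distance = |w · n| / |n| = |-124| / √672 ≈ 4.78.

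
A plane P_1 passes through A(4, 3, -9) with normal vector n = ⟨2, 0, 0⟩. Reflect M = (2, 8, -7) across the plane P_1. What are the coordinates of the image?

P_1: n·r = n·A gives 2x = 8.
λ = (n·M − d)/|n|² = (4 − 8)/4 = -1.
Reflection = M − 2λn = (2, 8, -7) − (-2)·(2, 0, 0) = (6, 8, -7).

(6, 8, -7)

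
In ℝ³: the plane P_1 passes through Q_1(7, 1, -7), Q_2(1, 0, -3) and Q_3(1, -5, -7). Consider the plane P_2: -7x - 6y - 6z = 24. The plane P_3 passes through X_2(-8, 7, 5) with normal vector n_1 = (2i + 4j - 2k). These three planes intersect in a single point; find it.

Q_1Q_2 = (-6, -1, 4), Q_1Q_3 = (-6, -6, 0); a normal to P_1 is Q_1Q_2 × Q_1Q_3 = (24, -24, 30).
Using Q_1: P_1 has equation 24x - 24y + 30z = -66.
P_3: n_1·r = n_1·X_2 gives 2x + 4y - 2z = 2.
Solving the 3×3 linear system 24x - 24y + 30z = -66, -7x - 6y - 6z = 24, 2x + 4y - 2z = 2 (e.g. by elimination or Cramer's rule, determinant = 1008) gives (0, -1, -3).

(0, -1, -3)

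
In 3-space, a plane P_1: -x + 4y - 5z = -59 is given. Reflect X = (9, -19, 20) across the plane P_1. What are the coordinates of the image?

λ = (n·X − d)/|n|² = (-185 − (-59))/42 = -3.
Reflection = X − 2λn = (9, -19, 20) − (-6)·(-1, 4, -5) = (3, 5, -10).

(3, 5, -10)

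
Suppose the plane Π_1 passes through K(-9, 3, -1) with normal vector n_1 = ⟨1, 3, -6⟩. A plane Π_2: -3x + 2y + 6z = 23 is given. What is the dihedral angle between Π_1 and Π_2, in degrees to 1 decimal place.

Π_1: n_1·r = n_1·K gives x + 3y - 6z = 6.
cos θ = |n₁·n₂| / (|n₁||n₂|) = |-33| / (√46 · √49).
θ = arccos(0.69508) ≈ 46.0°.

46.0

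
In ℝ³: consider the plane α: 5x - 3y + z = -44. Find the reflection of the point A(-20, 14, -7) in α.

λ = (n·A − d)/|n|² = (-149 − (-44))/35 = -3.
Reflection = A − 2λn = (-20, 14, -7) − (-6)·(5, -3, 1) = (10, -4, -1).

(10, -4, -1)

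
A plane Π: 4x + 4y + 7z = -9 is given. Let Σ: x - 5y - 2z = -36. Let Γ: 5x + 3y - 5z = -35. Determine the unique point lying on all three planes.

(-9, 5, 1)

Solving the 3×3 linear system 4x + 4y + 7z = -9, x - 5y - 2z = -36, 5x + 3y - 5z = -35 (e.g. by elimination or Cramer's rule, determinant = 300) gives (-9, 5, 1).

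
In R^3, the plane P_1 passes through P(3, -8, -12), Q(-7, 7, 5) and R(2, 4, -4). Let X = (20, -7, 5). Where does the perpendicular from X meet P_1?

(8, 2, -10)

PQ = (-10, 15, 17), PR = (-1, 12, 8); a normal to P_1 is PQ × PR = (-84, 63, -105).
Using P: P_1 has equation -84x + 63y - 105z = 504.
Foot = X − λn with λ = (n·X − d)/|n|² = (-2646 − 504)/22050 = -1/7.
Foot = (20, -7, 5) − (-1/7)·(-84, 63, -105) = (8, 2, -10).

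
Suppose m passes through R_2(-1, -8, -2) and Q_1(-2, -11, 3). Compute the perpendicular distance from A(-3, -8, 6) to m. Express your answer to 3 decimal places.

A direction vector for m is Q_1 − R_2 = (-1, -3, 5).
Taking (-1, -8, -2) on m with direction v = (-1, -3, 5): w = A − (-1, -8, -2) = (-2, 0, 8), and w × v = (24, 2, 6).
Distance = |w × v| / |v| = √616 / √35 ≈ 4.195.

4.195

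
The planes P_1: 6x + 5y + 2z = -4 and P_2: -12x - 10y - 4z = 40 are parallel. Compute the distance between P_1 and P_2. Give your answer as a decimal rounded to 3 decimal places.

1.985

Rescale P_2 by 1/(-2): 6x + 5y + 2z = -20. Then distance = |-4 − (-20)| / √65 ≈ 1.985.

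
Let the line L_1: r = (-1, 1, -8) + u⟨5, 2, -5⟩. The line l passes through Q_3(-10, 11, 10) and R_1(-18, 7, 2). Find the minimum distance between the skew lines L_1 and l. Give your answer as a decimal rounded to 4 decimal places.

A direction vector for l is R_1 − Q_3 = (-8, -4, -8).
Common perpendicular direction n = (5, 2, -5) × (-8, -4, -8) = (-36, 80, -4).
With w = (-10, 11, 10) − (-1, 1, -8) = (-9, 10, 18), w · n = 1052.
Distance = |w · n| / |n| = |1052| / √7712 ≈ 11.9793.

11.9793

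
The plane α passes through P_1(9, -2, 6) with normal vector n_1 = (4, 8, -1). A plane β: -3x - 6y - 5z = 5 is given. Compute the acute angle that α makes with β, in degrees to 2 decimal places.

α: n_1·r = n_1·P_1 gives 4x + 8y - z = 14.
cos θ = |n₁·n₂| / (|n₁||n₂|) = |-55| / (√81 · √70).
θ = arccos(0.73042) ≈ 43.08°.

43.08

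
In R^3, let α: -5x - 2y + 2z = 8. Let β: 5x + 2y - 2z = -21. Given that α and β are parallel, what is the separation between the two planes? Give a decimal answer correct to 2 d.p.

Rescale β by 1/(-1): -5x - 2y + 2z = 21. Then distance = |8 − 21| / √33 ≈ 2.26.

2.26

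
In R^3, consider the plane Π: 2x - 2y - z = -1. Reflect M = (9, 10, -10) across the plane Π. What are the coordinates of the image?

λ = (n·M − d)/|n|² = (8 − (-1))/9 = 1.
Reflection = M − 2λn = (9, 10, -10) − 2·(2, -2, -1) = (5, 14, -8).

(5, 14, -8)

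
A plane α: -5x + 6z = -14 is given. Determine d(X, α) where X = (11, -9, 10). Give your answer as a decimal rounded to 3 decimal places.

2.433

n·X − d = (-5)·(11) + (0)·(-9) + (6)·(10) − (-14) = 19; |n| = √61.
Distance = |19| / √61 = 19/√61 ≈ 2.433.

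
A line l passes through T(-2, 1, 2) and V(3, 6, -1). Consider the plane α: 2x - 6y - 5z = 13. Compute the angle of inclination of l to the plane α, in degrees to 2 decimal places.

4.63

A direction vector for l is V − T = (5, 5, -3).
sin θ = |n·v| / (|n||v|) = |-5| / (√65 · √59) = 0.08074.
θ ≈ 4.63°.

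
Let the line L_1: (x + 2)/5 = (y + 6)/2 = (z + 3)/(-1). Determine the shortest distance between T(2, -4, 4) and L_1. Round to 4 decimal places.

7.7050

L_1 has direction (5, 2, -1) through (-2, -6, -3).
Taking (-2, -6, -3) on L_1 with direction v = (5, 2, -1): w = T − (-2, -6, -3) = (4, 2, 7), and w × v = (-16, 39, -2).
Distance = |w × v| / |v| = √1781 / √30 ≈ 7.7050.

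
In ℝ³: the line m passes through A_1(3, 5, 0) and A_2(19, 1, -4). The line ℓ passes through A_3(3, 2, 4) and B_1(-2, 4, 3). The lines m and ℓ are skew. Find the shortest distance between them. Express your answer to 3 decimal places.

1.508

A direction vector for m is A_2 − A_1 = (16, -4, -4).
A direction vector for ℓ is B_1 − A_3 = (-5, 2, -1).
Common perpendicular direction n = (16, -4, -4) × (-5, 2, -1) = (12, 36, 12).
With w = (3, 2, 4) − (3, 5, 0) = (0, -3, 4), w · n = -60.
Distance = |w · n| / |n| = |-60| / √1584 ≈ 1.508.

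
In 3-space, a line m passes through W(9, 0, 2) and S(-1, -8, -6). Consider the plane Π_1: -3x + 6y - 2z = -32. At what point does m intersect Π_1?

A direction vector for m is S − W = (-10, -8, -8).
Substitute r = (9, 0, 2) + t(-10, -8, -8) into the plane: -31 + (-2)t = -32, so t = 1/2.
Intersection: (9, 0, 2) + (1/2)·(-10, -8, -8) = (4, -4, -2).

(4, -4, -2)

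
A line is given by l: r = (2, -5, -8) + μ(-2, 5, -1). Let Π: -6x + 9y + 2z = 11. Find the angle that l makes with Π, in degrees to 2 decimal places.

65.91

sin θ = |n·v| / (|n||v|) = |55| / (√121 · √30) = 0.91287.
θ ≈ 65.91°.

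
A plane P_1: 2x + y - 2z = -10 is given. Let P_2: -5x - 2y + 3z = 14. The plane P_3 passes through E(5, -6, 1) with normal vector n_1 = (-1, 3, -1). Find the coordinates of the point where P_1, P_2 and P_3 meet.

(2, -6, 4)

P_3: n_1·r = n_1·E gives -x + 3y - z = -24.
Solving the 3×3 linear system 2x + y - 2z = -10, -5x - 2y + 3z = 14, -x + 3y - z = -24 (e.g. by elimination or Cramer's rule, determinant = 12) gives (2, -6, 4).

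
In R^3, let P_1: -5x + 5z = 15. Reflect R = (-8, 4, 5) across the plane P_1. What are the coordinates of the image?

λ = (n·R − d)/|n|² = (65 − 15)/50 = 1.
Reflection = R − 2λn = (-8, 4, 5) − 2·(-5, 0, 5) = (2, 4, -5).

(2, 4, -5)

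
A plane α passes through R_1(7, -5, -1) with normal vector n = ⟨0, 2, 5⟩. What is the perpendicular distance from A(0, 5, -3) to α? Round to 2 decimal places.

α: n·r = n·R_1 gives 2y + 5z = -15.
n·A − d = (0)·(0) + (2)·(5) + (5)·(-3) − (-15) = 10; |n| = √29.
Distance = |10| / √29 = 10/√29 ≈ 1.86.

1.86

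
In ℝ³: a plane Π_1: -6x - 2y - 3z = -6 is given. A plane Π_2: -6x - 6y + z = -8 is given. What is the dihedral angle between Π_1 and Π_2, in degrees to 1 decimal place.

cos θ = |n₁·n₂| / (|n₁||n₂|) = |45| / (√49 · √73).
θ = arccos(0.75241) ≈ 41.2°.

41.2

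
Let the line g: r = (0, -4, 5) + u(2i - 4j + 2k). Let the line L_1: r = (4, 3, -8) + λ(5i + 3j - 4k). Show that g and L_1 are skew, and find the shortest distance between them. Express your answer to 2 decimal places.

Common perpendicular direction n = (2, -4, 2) × (5, 3, -4) = (10, 18, 26).
With w = (4, 3, -8) − (0, -4, 5) = (4, 7, -13), w · n = -172.
Since n ≠ 0 the lines are not parallel, and w · n = -172 ≠ 0 so they do not intersect; hence they are skew.
Distance = |w · n| / |n| = |-172| / √1100 ≈ 5.19.

5.19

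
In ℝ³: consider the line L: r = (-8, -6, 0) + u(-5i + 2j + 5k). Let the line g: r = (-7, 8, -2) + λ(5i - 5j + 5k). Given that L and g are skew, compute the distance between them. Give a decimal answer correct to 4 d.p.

11.2174

Common perpendicular direction n = (-5, 2, 5) × (5, -5, 5) = (35, 50, 15).
With w = (-7, 8, -2) − (-8, -6, 0) = (1, 14, -2), w · n = 705.
Distance = |w · n| / |n| = |705| / √3950 ≈ 11.2174.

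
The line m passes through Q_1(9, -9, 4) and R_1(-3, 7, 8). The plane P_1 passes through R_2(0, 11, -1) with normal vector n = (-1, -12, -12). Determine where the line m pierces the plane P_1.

A direction vector for m is R_1 − Q_1 = (-12, 16, 4).
P_1: n·r = n·R_2 gives -x - 12y - 12z = -120.
Substitute r = (9, -9, 4) + t(-12, 16, 4) into the plane: 51 + (-228)t = -120, so t = 3/4.
Intersection: (9, -9, 4) + (3/4)·(-12, 16, 4) = (0, 3, 7).

(0, 3, 7)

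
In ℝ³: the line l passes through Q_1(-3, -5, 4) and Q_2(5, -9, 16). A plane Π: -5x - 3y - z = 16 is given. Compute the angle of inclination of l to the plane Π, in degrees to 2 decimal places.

26.86

A direction vector for l is Q_2 − Q_1 = (8, -4, 12).
sin θ = |n·v| / (|n||v|) = |-40| / (√35 · √224) = 0.45175.
θ ≈ 26.86°.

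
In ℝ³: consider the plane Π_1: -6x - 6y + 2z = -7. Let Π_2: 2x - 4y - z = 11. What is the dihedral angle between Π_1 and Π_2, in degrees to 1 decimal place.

cos θ = |n₁·n₂| / (|n₁||n₂|) = |10| / (√76 · √21).
θ = arccos(0.25031) ≈ 75.5°.

75.5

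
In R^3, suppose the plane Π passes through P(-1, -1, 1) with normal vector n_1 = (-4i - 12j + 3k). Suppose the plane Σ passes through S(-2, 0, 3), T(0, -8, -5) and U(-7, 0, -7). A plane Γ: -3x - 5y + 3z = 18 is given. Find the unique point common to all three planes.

Π: n_1·r = n_1·P gives -4x - 12y + 3z = 19.
ST = (2, -8, -8), SU = (-5, 0, -10); a normal to Σ is ST × SU = (80, 60, -40).
Using S: Σ has equation 80x + 60y - 40z = -280.
Solving the 3×3 linear system -4x - 12y + 3z = 19, 80x + 60y - 40z = -280, -3x - 5y + 3z = 18 (e.g. by elimination or Cramer's rule, determinant = 860) gives (-1, 0, 5).

(-1, 0, 5)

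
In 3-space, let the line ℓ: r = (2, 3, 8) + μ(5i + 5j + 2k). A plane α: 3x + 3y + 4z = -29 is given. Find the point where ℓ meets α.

Substitute r = (2, 3, 8) + t(5, 5, 2) into the plane: 47 + 38t = -29, so t = -2.
Intersection: (2, 3, 8) + (-2)·(5, 5, 2) = (-8, -7, 4).

(-8, -7, 4)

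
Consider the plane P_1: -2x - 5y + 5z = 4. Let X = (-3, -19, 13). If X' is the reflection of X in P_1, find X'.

(9, 11, -17)

λ = (n·X − d)/|n|² = (166 − 4)/54 = 3.
Reflection = X − 2λn = (-3, -19, 13) − 6·(-2, -5, 5) = (9, 11, -17).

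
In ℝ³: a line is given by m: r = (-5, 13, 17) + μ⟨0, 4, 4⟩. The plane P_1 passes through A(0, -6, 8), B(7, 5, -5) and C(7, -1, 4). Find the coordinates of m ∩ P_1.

AB = (7, 11, -13), AC = (7, 5, -4); a normal to P_1 is AB × AC = (21, -63, -42).
Using A: P_1 has equation 21x - 63y - 42z = 42.
Substitute r = (-5, 13, 17) + t(0, 4, 4) into the plane: -1638 + (-420)t = 42, so t = -4.
Intersection: (-5, 13, 17) + (-4)·(0, 4, 4) = (-5, -3, 1).

(-5, -3, 1)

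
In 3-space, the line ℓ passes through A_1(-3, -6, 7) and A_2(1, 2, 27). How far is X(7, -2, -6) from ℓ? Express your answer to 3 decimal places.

A direction vector for ℓ is A_2 − A_1 = (4, 8, 20).
Taking (-3, -6, 7) on ℓ with direction v = (4, 8, 20): w = X − (-3, -6, 7) = (10, 4, -13), and w × v = (184, -252, 64).
Distance = |w × v| / |v| = √101456 / √480 ≈ 14.538.

14.538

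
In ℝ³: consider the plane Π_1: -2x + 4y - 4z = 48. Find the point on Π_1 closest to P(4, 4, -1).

(2, 8, -5)

Foot = P − λn with λ = (n·P − d)/|n|² = (12 − 48)/36 = -1.
Foot = (4, 4, -1) − (-1)·(-2, 4, -4) = (2, 8, -5).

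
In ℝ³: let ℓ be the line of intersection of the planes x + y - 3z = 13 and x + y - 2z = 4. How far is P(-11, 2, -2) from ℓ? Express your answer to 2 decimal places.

7.84

Direction of ℓ: (1, 1, -3) × (1, 1, -2) = (1, -1, 0).
A point on ℓ: solving the two plane equations with x = -7 gives (-7, -7, -9).
Taking (-7, -7, -9) on ℓ with direction v = (1, -1, 0): w = P − (-7, -7, -9) = (-4, 9, 7), and w × v = (7, 7, -5).
Distance = |w × v| / |v| = √123 / √2 ≈ 7.84.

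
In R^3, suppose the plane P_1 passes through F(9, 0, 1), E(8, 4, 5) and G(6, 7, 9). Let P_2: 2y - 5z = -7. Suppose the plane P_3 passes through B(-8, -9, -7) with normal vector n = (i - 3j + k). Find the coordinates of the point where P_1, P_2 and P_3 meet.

FE = (-1, 4, 4), FG = (-3, 7, 8); a normal to P_1 is FE × FG = (4, -4, 5).
Using F: P_1 has equation 4x - 4y + 5z = 41.
P_3: n·r = n·B gives x - 3y + z = 12.
Solving the 3×3 linear system 4x - 4y + 5z = 41, 2y - 5z = -7, x - 3y + z = 12 (e.g. by elimination or Cramer's rule, determinant = -42) gives (8, -1, 1).

(8, -1, 1)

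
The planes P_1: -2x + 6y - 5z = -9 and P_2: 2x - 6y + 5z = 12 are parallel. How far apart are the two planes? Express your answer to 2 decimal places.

0.37

Rescale P_2 by 1/(-1): -2x + 6y - 5z = -12. Then distance = |-9 − (-12)| / √65 ≈ 0.37.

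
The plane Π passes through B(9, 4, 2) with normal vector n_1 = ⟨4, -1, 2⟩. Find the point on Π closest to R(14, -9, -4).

Π: n_1·r = n_1·B gives 4x - y + 2z = 36.
Foot = R − λn with λ = (n·R − d)/|n|² = (57 − 36)/21 = 1.
Foot = (14, -9, -4) − 1·(4, -1, 2) = (10, -8, -6).

(10, -8, -6)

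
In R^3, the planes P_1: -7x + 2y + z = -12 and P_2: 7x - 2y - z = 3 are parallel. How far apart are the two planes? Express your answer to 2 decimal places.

1.22

Rescale P_2 by 1/(-1): -7x + 2y + z = -3. Then distance = |-12 − (-3)| / √54 ≈ 1.22.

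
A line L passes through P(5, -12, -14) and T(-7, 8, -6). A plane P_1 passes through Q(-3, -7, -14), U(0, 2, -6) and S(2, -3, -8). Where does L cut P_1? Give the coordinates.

(-4, 3, -8)

A direction vector for L is T − P = (-12, 20, 8).
QU = (3, 9, 8), QS = (5, 4, 6); a normal to P_1 is QU × QS = (22, 22, -33).
Using Q: P_1 has equation 22x + 22y - 33z = 242.
Substitute r = (5, -12, -14) + t(-12, 20, 8) into the plane: 308 + (-88)t = 242, so t = 3/4.
Intersection: (5, -12, -14) + (3/4)·(-12, 20, 8) = (-4, 3, -8).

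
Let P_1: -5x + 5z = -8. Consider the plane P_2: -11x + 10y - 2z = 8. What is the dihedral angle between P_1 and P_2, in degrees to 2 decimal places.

64.90

cos θ = |n₁·n₂| / (|n₁||n₂|) = |45| / (√50 · √225).
θ = arccos(0.42426) ≈ 64.90°.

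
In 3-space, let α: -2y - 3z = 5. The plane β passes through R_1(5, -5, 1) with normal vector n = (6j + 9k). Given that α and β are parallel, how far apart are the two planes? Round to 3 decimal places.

0.555

β: n·r = n·R_1 gives 6y + 9z = -21.
Rescale β by 1/(-3): -2y - 3z = 7. Then distance = |5 − 7| / √13 ≈ 0.555.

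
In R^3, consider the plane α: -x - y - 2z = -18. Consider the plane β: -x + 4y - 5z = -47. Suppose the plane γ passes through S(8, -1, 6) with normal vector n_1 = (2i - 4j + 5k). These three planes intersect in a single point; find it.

(3, -1, 8)

γ: n_1·r = n_1·S gives 2x - 4y + 5z = 50.
Solving the 3×3 linear system -x - y - 2z = -18, -x + 4y - 5z = -47, 2x - 4y + 5z = 50 (e.g. by elimination or Cramer's rule, determinant = 13) gives (3, -1, 8).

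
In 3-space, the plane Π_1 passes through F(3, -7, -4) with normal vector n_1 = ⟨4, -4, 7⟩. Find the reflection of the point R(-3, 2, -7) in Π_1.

Π_1: n_1·r = n_1·F gives 4x - 4y + 7z = 12.
λ = (n·R − d)/|n|² = (-69 − 12)/81 = -1.
Reflection = R − 2λn = (-3, 2, -7) − (-2)·(4, -4, 7) = (5, -6, 7).

(5, -6, 7)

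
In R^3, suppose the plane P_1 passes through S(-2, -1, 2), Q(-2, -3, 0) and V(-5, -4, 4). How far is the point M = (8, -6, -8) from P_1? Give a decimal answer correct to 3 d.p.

SQ = (0, -2, -2), SV = (-3, -3, 2); a normal to P_1 is SQ × SV = (-10, 6, -6).
Using S: P_1 has equation -10x + 6y - 6z = 2.
n·M − d = (-10)·(8) + (6)·(-6) + (-6)·(-8) − 2 = -70; |n| = √172.
Distance = |-70| / √172 = 70/√172 ≈ 5.337.

5.337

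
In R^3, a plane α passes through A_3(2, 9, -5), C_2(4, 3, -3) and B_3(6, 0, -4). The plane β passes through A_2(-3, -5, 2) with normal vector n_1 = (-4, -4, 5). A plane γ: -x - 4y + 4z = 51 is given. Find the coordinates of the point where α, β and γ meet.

A_3C_2 = (2, -6, 2), A_3B_3 = (4, -9, 1); a normal to α is A_3C_2 × A_3B_3 = (12, 6, 6).
Using A_3: α has equation 12x + 6y + 6z = 48.
β: n_1·r = n_1·A_2 gives -4x - 4y + 5z = 42.
Solving the 3×3 linear system 12x + 6y + 6z = 48, -4x - 4y + 5z = 42, -x - 4y + 4z = 51 (e.g. by elimination or Cramer's rule, determinant = 186) gives (5, -8, 6).

(5, -8, 6)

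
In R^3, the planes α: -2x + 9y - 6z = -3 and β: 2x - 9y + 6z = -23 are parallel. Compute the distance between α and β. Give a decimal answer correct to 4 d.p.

Rescale β by 1/(-1): -2x + 9y - 6z = 23. Then distance = |-3 − 23| / √121 ≈ 2.3636.

2.3636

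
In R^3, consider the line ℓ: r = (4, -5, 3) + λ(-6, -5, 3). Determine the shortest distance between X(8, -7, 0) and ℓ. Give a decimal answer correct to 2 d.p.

4.63

Taking (4, -5, 3) on ℓ with direction v = (-6, -5, 3): w = X − (4, -5, 3) = (4, -2, -3), and w × v = (-21, 6, -32).
Distance = |w × v| / |v| = √1501 / √70 ≈ 4.63.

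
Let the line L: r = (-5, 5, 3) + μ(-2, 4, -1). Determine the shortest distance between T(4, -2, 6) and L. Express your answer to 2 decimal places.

4.97

Taking (-5, 5, 3) on L with direction v = (-2, 4, -1): w = T − (-5, 5, 3) = (9, -7, 3), and w × v = (-5, 3, 22).
Distance = |w × v| / |v| = √518 / √21 ≈ 4.97.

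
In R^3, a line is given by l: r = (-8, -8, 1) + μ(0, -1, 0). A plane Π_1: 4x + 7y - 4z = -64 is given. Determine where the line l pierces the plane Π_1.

(-8, -4, 1)

Substitute r = (-8, -8, 1) + t(0, -1, 0) into the plane: -92 + (-7)t = -64, so t = -4.
Intersection: (-8, -8, 1) + (-4)·(0, -1, 0) = (-8, -4, 1).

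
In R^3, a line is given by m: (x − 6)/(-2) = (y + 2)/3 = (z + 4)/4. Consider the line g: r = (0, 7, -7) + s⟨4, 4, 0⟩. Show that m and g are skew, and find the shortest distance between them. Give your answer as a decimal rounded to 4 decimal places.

m has direction (-2, 3, 4) through (6, -2, -4).
Common perpendicular direction n = (-2, 3, 4) × (4, 4, 0) = (-16, 16, -20).
With w = (0, 7, -7) − (6, -2, -4) = (-6, 9, -3), w · n = 300.
Since n ≠ 0 the lines are not parallel, and w · n = 300 ≠ 0 so they do not intersect; hence they are skew.
Distance = |w · n| / |n| = |300| / √912 ≈ 9.9340.

9.9340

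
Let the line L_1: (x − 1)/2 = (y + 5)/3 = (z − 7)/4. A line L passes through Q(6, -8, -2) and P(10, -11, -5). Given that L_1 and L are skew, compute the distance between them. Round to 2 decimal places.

L_1 has direction (2, 3, 4) through (1, -5, 7).
A direction vector for L is P − Q = (4, -3, -3).
Common perpendicular direction n = (2, 3, 4) × (4, -3, -3) = (3, 22, -18).
With w = (6, -8, -2) − (1, -5, 7) = (5, -3, -9), w · n = 111.
Distance = |w · n| / |n| = |111| / √817 ≈ 3.88.

3.88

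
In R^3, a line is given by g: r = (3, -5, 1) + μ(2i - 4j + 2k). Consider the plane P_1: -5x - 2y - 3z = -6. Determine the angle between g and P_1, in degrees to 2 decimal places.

15.36

sin θ = |n·v| / (|n||v|) = |-8| / (√38 · √24) = 0.26491.
θ ≈ 15.36°.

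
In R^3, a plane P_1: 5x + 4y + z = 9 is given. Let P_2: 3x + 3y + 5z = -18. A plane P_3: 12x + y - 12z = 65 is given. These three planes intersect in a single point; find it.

Solving the 3×3 linear system 5x + 4y + z = 9, 3x + 3y + 5z = -18, 12x + y - 12z = 65 (e.g. by elimination or Cramer's rule, determinant = 146) gives (-1, 5, -6).

(-1, 5, -6)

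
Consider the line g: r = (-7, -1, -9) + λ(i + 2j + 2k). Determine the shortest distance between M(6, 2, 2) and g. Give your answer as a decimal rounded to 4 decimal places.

Taking (-7, -1, -9) on g with direction v = (1, 2, 2): w = M − (-7, -1, -9) = (13, 3, 11), and w × v = (-16, -15, 23).
Distance = |w × v| / |v| = √1010 / √9 ≈ 10.5935.

10.5935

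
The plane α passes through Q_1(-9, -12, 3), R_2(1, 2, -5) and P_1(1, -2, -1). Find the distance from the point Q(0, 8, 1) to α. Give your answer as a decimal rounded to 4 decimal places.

8.2019

Q_1R_2 = (10, 14, -8), Q_1P_1 = (10, 10, -4); a normal to α is Q_1R_2 × Q_1P_1 = (24, -40, -40).
Using Q_1: α has equation 24x - 40y - 40z = 144.
n·Q − d = (24)·(0) + (-40)·(8) + (-40)·(1) − 144 = -504; |n| = √3776.
Distance = |-504| / √3776 = 504/√3776 ≈ 8.2019.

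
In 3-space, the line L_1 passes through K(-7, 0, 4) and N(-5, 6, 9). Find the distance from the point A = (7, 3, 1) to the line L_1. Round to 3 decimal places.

A direction vector for L_1 is N − K = (2, 6, 5).
Taking (-7, 0, 4) on L_1 with direction v = (2, 6, 5): w = A − (-7, 0, 4) = (14, 3, -3), and w × v = (33, -76, 78).
Distance = |w × v| / |v| = √12949 / √65 ≈ 14.114.

14.114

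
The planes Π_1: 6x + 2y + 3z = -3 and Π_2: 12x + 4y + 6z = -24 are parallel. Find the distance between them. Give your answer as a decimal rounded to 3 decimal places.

1.286

Rescale Π_2 by 1/2: 6x + 2y + 3z = -12. Then distance = |-3 − (-12)| / √49 ≈ 1.286.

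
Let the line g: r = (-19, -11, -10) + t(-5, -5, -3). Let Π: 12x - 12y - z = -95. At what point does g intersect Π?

(-4, 4, -1)

Substitute r = (-19, -11, -10) + t(-5, -5, -3) into the plane: -86 + 3t = -95, so t = -3.
Intersection: (-19, -11, -10) + (-3)·(-5, -5, -3) = (-4, 4, -1).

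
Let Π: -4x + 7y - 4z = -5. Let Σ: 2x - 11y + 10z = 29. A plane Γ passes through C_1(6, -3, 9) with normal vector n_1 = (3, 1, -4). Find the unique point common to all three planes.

(2, 5, 8)

Γ: n_1·r = n_1·C_1 gives 3x + y - 4z = -21.
Solving the 3×3 linear system -4x + 7y - 4z = -5, 2x - 11y + 10z = 29, 3x + y - 4z = -21 (e.g. by elimination or Cramer's rule, determinant = -10) gives (2, 5, 8).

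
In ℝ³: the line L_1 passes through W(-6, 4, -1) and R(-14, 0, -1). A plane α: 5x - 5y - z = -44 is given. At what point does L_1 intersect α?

A direction vector for L_1 is R − W = (-8, -4, 0).
Substitute r = (-6, 4, -1) + t(-8, -4, 0) into the plane: -49 + (-20)t = -44, so t = -1/4.
Intersection: (-6, 4, -1) + (-1/4)·(-8, -4, 0) = (-4, 5, -1).

(-4, 5, -1)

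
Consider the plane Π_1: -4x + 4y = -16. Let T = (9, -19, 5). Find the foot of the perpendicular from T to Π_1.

(-3, -7, 5)

Foot = T − λn with λ = (n·T − d)/|n|² = (-112 − (-16))/32 = -3.
Foot = (9, -19, 5) − (-3)·(-4, 4, 0) = (-3, -7, 5).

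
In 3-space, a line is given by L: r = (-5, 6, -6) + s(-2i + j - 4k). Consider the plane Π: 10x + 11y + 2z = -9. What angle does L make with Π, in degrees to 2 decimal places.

sin θ = |n·v| / (|n||v|) = |-17| / (√225 · √21) = 0.24731.
θ ≈ 14.32°.

14.32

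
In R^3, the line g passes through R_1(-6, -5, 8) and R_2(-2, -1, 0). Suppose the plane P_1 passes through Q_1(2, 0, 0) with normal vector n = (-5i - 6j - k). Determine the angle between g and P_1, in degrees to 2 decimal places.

27.82

A direction vector for g is R_2 − R_1 = (4, 4, -8).
P_1: n·r = n·Q_1 gives -5x - 6y - z = -10.
sin θ = |n·v| / (|n||v|) = |-36| / (√62 · √96) = 0.46663.
θ ≈ 27.82°.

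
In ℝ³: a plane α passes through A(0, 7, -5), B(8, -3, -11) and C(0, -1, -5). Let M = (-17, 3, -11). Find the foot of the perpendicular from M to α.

AB = (8, -10, -6), AC = (0, -8, 0); a normal to α is AB × AC = (-48, 0, -64).
Using A: α has equation -48x - 64z = 320.
Foot = M − λn with λ = (n·M − d)/|n|² = (1520 − 320)/6400 = 3/16.
Foot = (-17, 3, -11) − (3/16)·(-48, 0, -64) = (-8, 3, 1).

(-8, 3, 1)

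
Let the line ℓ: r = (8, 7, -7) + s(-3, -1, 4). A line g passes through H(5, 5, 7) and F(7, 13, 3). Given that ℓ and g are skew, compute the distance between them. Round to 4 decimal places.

A direction vector for g is F − H = (2, 8, -4).
Common perpendicular direction n = (-3, -1, 4) × (2, 8, -4) = (-28, -4, -22).
With w = (5, 5, 7) − (8, 7, -7) = (-3, -2, 14), w · n = -216.
Distance = |w · n| / |n| = |-216| / √1284 ≈ 6.0280.

6.0280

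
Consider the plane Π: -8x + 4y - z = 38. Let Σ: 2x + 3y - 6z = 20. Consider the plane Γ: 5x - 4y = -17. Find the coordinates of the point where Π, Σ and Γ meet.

(-5, -2, -6)

Solving the 3×3 linear system -8x + 4y - z = 38, 2x + 3y - 6z = 20, 5x - 4y = -17 (e.g. by elimination or Cramer's rule, determinant = 95) gives (-5, -2, -6).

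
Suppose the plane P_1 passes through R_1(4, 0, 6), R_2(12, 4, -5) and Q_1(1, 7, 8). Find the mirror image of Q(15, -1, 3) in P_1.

R_1R_2 = (8, 4, -11), R_1Q_1 = (-3, 7, 2); a normal to P_1 is R_1R_2 × R_1Q_1 = (85, 17, 68).
Using R_1: P_1 has equation 85x + 17y + 68z = 748.
λ = (n·Q − d)/|n|² = (1462 − 748)/12138 = 1/17.
Reflection = Q − 2λn = (15, -1, 3) − (2/17)·(85, 17, 68) = (5, -3, -5).

(5, -3, -5)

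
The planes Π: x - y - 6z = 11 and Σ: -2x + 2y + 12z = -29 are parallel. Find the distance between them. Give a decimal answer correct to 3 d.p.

Rescale Σ by 1/(-2): x - y - 6z = 29/2. Then distance = |11 − (29/2)| / √38 ≈ 0.568.

0.568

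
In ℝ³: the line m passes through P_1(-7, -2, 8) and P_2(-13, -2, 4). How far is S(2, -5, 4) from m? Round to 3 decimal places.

A direction vector for m is P_2 − P_1 = (-6, 0, -4).
Taking (-7, -2, 8) on m with direction v = (-6, 0, -4): w = S − (-7, -2, 8) = (9, -3, -4), and w × v = (12, 60, -18).
Distance = |w × v| / |v| = √4068 / √52 ≈ 8.845.

8.845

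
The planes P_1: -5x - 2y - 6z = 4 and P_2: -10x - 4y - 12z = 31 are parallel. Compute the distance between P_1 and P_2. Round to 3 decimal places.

1.426

Rescale P_2 by 1/2: -5x - 2y - 6z = 31/2. Then distance = |4 − (31/2)| / √65 ≈ 1.426.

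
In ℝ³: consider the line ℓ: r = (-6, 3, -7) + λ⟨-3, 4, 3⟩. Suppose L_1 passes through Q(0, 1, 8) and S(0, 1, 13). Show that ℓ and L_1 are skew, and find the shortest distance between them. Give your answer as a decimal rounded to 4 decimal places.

3.6000

A direction vector for L_1 is S − Q = (0, 0, 5).
Common perpendicular direction n = (-3, 4, 3) × (0, 0, 5) = (20, 15, 0).
With w = (0, 1, 8) − (-6, 3, -7) = (6, -2, 15), w · n = 90.
Since n ≠ 0 the lines are not parallel, and w · n = 90 ≠ 0 so they do not intersect; hence they are skew.
Distance = |w · n| / |n| = |90| / √625 ≈ 3.6000.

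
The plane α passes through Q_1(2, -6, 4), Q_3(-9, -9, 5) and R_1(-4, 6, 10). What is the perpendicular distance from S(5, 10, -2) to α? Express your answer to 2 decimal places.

10.77

Q_1Q_3 = (-11, -3, 1), Q_1R_1 = (-6, 12, 6); a normal to α is Q_1Q_3 × Q_1R_1 = (-30, 60, -150).
Using Q_1: α has equation -30x + 60y - 150z = -1020.
n·S − d = (-30)·(5) + (60)·(10) + (-150)·(-2) − (-1020) = 1770; |n| = √27000.
Distance = |1770| / √27000 = 1770/√27000 ≈ 10.77.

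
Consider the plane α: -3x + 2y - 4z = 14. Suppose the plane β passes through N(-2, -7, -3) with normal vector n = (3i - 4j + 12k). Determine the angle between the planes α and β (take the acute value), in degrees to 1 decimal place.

β: n·r = n·N gives 3x - 4y + 12z = -14.
cos θ = |n₁·n₂| / (|n₁||n₂|) = |-65| / (√29 · √169).
θ = arccos(0.92848) ≈ 21.8°.

21.8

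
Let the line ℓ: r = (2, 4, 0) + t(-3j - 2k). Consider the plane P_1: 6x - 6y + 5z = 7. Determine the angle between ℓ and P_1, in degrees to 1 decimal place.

13.0

sin θ = |n·v| / (|n||v|) = |8| / (√97 · √13) = 0.22529.
θ ≈ 13.0°.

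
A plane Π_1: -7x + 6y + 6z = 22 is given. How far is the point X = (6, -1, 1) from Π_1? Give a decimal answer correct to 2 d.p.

n·X − d = (-7)·(6) + (6)·(-1) + (6)·(1) − 22 = -64; |n| = √121.
Distance = |-64| / √121 = 64/√121 ≈ 5.82.

5.82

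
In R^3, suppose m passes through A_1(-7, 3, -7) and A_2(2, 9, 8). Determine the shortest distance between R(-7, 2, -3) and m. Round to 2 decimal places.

2.91

A direction vector for m is A_2 − A_1 = (9, 6, 15).
Taking (-7, 3, -7) on m with direction v = (9, 6, 15): w = R − (-7, 3, -7) = (0, -1, 4), and w × v = (-39, 36, 9).
Distance = |w × v| / |v| = √2898 / √342 ≈ 2.91.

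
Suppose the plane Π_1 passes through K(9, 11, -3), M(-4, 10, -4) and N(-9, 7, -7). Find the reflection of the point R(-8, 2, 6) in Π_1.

(-8, 20, -12)

KM = (-13, -1, -1), KN = (-18, -4, -4); a normal to Π_1 is KM × KN = (0, -34, 34).
Using K: Π_1 has equation -34y + 34z = -476.
λ = (n·R − d)/|n|² = (136 − (-476))/2312 = 9/34.
Reflection = R − 2λn = (-8, 2, 6) − (9/17)·(0, -34, 34) = (-8, 20, -12).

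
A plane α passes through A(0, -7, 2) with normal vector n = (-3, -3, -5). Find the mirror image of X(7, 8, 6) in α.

(-5, -4, -14)

α: n·r = n·A gives -3x - 3y - 5z = 11.
λ = (n·X − d)/|n|² = (-75 − 11)/43 = -2.
Reflection = X − 2λn = (7, 8, 6) − (-4)·(-3, -3, -5) = (-5, -4, -14).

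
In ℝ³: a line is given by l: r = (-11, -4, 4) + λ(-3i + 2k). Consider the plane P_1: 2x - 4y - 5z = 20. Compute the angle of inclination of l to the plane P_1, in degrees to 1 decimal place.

41.4

sin θ = |n·v| / (|n||v|) = |-16| / (√45 · √13) = 0.66152.
θ ≈ 41.4°.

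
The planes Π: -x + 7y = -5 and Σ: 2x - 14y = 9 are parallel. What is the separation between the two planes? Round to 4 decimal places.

Rescale Σ by 1/(-2): -x + 7y = -9/2. Then distance = |-5 − (-9/2)| / √50 ≈ 0.0707.

0.0707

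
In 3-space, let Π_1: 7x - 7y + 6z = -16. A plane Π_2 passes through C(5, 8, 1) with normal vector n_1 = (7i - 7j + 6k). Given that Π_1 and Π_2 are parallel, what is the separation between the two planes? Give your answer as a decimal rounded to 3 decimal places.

0.086

Π_2: n_1·r = n_1·C gives 7x - 7y + 6z = -15.
Same normal n = (7, -7, 6) with |n| = √134; distance = |-16 − (-15)| / |n| = 1/√134 ≈ 0.086.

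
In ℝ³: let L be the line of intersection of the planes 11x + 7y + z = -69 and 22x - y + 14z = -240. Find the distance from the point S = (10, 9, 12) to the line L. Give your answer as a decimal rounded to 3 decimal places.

23.921

Direction of L: (11, 7, 1) × (22, -1, 14) = (99, -132, -165).
A point on L: solving the two plane equations with x = -10 gives (-10, 6, -1).
Taking (-10, 6, -1) on L with direction v = (99, -132, -165): w = S − (-10, 6, -1) = (20, 3, 13), and w × v = (1221, 4587, -2937).
Distance = |w × v| / |v| = √31157379 / √54450 ≈ 23.921.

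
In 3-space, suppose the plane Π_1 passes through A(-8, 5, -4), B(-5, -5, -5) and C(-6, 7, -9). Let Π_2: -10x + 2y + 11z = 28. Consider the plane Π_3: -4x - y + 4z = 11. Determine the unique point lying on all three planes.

(-7, 1, -4)

AB = (3, -10, -1), AC = (2, 2, -5); a normal to Π_1 is AB × AC = (52, 13, 26).
Using A: Π_1 has equation 52x + 13y + 26z = -455.
Solving the 3×3 linear system 52x + 13y + 26z = -455, -10x + 2y + 11z = 28, -4x - y + 4z = 11 (e.g. by elimination or Cramer's rule, determinant = 1404) gives (-7, 1, -4).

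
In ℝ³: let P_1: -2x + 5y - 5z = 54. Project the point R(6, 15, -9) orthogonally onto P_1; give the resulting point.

(8, 10, -4)

Foot = R − λn with λ = (n·R − d)/|n|² = (108 − 54)/54 = 1.
Foot = (6, 15, -9) − 1·(-2, 5, -5) = (8, 10, -4).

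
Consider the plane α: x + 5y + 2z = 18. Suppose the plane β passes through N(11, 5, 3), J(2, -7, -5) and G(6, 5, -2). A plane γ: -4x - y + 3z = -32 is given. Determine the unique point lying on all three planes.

(3, 5, -5)

NJ = (-9, -12, -8), NG = (-5, 0, -5); a normal to β is NJ × NG = (60, -5, -60).
Using N: β has equation 60x - 5y - 60z = 455.
Solving the 3×3 linear system x + 5y + 2z = 18, 60x - 5y - 60z = 455, -4x - y + 3z = -32 (e.g. by elimination or Cramer's rule, determinant = 65) gives (3, 5, -5).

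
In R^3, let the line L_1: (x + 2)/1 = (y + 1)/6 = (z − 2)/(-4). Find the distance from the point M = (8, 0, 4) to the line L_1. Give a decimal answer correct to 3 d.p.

L_1 has direction (1, 6, -4) through (-2, -1, 2).
Taking (-2, -1, 2) on L_1 with direction v = (1, 6, -4): w = M − (-2, -1, 2) = (10, 1, 2), and w × v = (-16, 42, 59).
Distance = |w × v| / |v| = √5501 / √53 ≈ 10.188.

10.188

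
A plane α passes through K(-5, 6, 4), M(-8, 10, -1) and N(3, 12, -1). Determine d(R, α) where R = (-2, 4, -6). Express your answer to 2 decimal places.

8.53

KM = (-3, 4, -5), KN = (8, 6, -5); a normal to α is KM × KN = (10, -55, -50).
Using K: α has equation 10x - 55y - 50z = -580.
n·R − d = (10)·(-2) + (-55)·(4) + (-50)·(-6) − (-580) = 640; |n| = √5625.
Distance = |640| / √5625 = 640/√5625 ≈ 8.53.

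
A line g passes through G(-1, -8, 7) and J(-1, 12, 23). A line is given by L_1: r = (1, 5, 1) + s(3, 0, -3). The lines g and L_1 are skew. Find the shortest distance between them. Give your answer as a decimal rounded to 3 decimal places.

8.863

A direction vector for g is J − G = (0, 20, 16).
Common perpendicular direction n = (0, 20, 16) × (3, 0, -3) = (-60, 48, -60).
With w = (1, 5, 1) − (-1, -8, 7) = (2, 13, -6), w · n = 864.
Distance = |w · n| / |n| = |864| / √9504 ≈ 8.863.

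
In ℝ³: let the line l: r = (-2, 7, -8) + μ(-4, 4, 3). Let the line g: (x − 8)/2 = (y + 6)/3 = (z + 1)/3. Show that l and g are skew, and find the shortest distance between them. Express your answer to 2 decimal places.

12.71

g has direction (2, 3, 3) through (8, -6, -1).
Common perpendicular direction n = (-4, 4, 3) × (2, 3, 3) = (3, 18, -20).
With w = (8, -6, -1) − (-2, 7, -8) = (10, -13, 7), w · n = -344.
Since n ≠ 0 the lines are not parallel, and w · n = -344 ≠ 0 so they do not intersect; hence they are skew.
Distance = |w · n| / |n| = |-344| / √733 ≈ 12.71.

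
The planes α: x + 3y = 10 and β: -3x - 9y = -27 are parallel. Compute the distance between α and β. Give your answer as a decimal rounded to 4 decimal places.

0.3162

Rescale β by 1/(-3): x + 3y = 9. Then distance = |10 − 9| / √10 ≈ 0.3162.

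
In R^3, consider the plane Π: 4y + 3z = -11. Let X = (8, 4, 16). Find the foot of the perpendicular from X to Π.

(8, -8, 7)

Foot = X − λn with λ = (n·X − d)/|n|² = (64 − (-11))/25 = 3.
Foot = (8, 4, 16) − 3·(0, 4, 3) = (8, -8, 7).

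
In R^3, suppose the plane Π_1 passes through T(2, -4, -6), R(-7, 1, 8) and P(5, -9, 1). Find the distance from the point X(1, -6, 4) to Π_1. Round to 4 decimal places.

0.0990

TR = (-9, 5, 14), TP = (3, -5, 7); a normal to Π_1 is TR × TP = (105, 105, 30).
Using T: Π_1 has equation 105x + 105y + 30z = -390.
n·X − d = (105)·(1) + (105)·(-6) + (30)·(4) − (-390) = -15; |n| = √22950.
Distance = |-15| / √22950 = 15/√22950 ≈ 0.0990.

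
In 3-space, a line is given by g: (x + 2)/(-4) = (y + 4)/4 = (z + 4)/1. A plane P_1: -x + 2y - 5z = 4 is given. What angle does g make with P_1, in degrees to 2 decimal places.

12.85

g has direction (-4, 4, 1) through (-2, -4, -4).
sin θ = |n·v| / (|n||v|) = |7| / (√30 · √33) = 0.22247.
θ ≈ 12.85°.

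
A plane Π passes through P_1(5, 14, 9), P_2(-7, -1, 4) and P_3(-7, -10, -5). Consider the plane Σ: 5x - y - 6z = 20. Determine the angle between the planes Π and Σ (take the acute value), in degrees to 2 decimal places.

P_1P_2 = (-12, -15, -5), P_1P_3 = (-12, -24, -14); a normal to Π is P_1P_2 × P_1P_3 = (90, -108, 108).
Using P_1: Π has equation 90x - 108y + 108z = -90.
cos θ = |n₁·n₂| / (|n₁||n₂|) = |-90| / (√31428 · √62).
θ = arccos(0.06447) ≈ 86.30°.

86.30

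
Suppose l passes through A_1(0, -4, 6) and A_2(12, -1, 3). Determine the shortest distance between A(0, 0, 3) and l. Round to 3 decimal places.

4.720

A direction vector for l is A_2 − A_1 = (12, 3, -3).
Taking (0, -4, 6) on l with direction v = (12, 3, -3): w = A − (0, -4, 6) = (0, 4, -3), and w × v = (-3, -36, -48).
Distance = |w × v| / |v| = √3609 / √162 ≈ 4.720.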